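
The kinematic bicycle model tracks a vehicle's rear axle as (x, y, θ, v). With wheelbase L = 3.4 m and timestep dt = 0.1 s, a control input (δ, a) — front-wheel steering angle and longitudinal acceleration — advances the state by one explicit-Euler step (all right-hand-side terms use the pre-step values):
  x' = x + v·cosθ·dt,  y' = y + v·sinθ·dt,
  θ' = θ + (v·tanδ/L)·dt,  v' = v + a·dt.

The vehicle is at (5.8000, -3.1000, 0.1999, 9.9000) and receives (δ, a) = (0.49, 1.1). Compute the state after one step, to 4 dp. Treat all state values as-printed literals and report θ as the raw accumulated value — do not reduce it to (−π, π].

(6.7703, -2.9034, 0.3552, 10.0100)

x' = 5.8000 + 9.9000·cos(0.1999)·0.1 = 6.7703
y' = -3.1000 + 9.9000·sin(0.1999)·0.1 = -2.9034
θ' = 0.1999 + (9.9000/3.4)·tan(0.49)·0.1 = 0.3552
v' = 9.9000 + 1.1000·0.1 = 10.0100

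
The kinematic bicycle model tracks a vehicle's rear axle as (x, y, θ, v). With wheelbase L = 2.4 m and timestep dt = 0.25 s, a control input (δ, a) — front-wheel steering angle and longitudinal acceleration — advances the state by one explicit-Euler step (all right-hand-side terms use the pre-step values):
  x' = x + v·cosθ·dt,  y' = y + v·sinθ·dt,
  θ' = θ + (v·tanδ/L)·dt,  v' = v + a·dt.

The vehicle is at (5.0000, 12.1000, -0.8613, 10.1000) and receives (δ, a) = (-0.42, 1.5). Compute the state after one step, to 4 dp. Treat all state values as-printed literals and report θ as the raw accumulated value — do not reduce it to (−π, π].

(6.6449, 10.1843, -1.3311, 10.4750)

x' = 5.0000 + 10.1000·cos(-0.8613)·0.25 = 6.6449
y' = 12.1000 + 10.1000·sin(-0.8613)·0.25 = 10.1843
θ' = -0.8613 + (10.1000/2.4)·tan(-0.42)·0.25 = -1.3311
v' = 10.1000 + 1.5000·0.25 = 10.4750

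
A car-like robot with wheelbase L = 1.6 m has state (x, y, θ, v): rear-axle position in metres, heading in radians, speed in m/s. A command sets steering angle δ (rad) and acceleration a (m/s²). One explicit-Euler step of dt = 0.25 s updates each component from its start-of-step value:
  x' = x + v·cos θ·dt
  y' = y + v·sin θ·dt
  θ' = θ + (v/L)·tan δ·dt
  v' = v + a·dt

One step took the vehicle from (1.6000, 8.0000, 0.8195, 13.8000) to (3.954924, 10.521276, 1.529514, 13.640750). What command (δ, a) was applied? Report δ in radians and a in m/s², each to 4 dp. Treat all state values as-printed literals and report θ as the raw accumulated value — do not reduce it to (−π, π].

δ = 0.3181, a = -0.6370

a = (v'−v)/dt = (-0.159250)/0.25 = -0.6370
Δθ = θ'−θ = 0.710014;  (v·dt/L) = 13.8000·0.25/1.6 = 2.156250
tan δ = Δθ·L/(v·dt) = 0.329282  →  δ = 0.3181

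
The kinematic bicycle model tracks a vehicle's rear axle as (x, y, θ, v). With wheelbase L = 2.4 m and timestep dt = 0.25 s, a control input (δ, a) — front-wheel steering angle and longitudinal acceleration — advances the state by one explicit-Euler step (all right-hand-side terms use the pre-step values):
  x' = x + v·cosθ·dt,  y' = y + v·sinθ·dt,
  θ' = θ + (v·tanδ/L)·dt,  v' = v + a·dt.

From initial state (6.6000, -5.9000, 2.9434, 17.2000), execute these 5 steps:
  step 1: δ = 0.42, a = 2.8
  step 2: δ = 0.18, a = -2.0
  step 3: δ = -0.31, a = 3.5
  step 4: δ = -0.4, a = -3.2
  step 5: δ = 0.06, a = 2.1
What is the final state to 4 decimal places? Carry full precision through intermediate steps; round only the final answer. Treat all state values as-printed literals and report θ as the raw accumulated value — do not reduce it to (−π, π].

(-12.0853, -10.8378, 2.8067, 18.0000)

after step 1 (δ=0.42, a=2.8): (2.384177, -5.053340, 3.743509, 17.900000)
after step 2 (δ=0.18, a=-2.0): (-1.304351, -7.587189, 4.082806, 17.400000)
after step 3 (δ=-0.31, a=3.5): (-3.865663, -11.103178, 3.502213, 18.275000)
after step 4 (δ=-0.4, a=-3.2): (-8.140542, -12.715283, 2.697364, 17.475000)
after step 5 (δ=0.06, a=2.1): (-12.085273, -10.837763, 2.806714, 18.000000)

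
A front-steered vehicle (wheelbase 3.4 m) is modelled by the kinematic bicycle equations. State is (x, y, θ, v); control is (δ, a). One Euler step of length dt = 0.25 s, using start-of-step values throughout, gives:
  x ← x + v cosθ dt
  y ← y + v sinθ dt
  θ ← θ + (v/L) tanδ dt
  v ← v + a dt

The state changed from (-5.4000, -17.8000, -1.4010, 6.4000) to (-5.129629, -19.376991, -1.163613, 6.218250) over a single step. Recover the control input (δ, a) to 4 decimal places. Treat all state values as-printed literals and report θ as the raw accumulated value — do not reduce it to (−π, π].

a = (v'−v)/dt = (-0.181750)/0.25 = -0.7270
Δθ = θ'−θ = 0.237387;  (v·dt/L) = 6.4000·0.25/3.4 = 0.470588
tan δ = Δθ·L/(v·dt) = 0.504447  →  δ = 0.4672

δ = 0.4672, a = -0.7270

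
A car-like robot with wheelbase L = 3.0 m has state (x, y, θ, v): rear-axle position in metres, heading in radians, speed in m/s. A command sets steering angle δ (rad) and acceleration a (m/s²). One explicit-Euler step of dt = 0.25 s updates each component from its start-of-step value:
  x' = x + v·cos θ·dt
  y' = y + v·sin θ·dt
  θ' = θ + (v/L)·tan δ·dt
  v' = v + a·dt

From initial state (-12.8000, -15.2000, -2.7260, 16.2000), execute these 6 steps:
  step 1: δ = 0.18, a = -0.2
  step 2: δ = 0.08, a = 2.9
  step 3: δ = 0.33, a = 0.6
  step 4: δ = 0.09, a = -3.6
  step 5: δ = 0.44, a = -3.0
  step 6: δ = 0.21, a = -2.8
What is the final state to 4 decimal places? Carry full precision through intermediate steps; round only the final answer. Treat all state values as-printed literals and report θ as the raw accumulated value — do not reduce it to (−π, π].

(-23.1912, -33.7228, -0.8570, 14.6750)

after step 1 (δ=0.18, a=-0.2): (-16.505253, -16.835115, -2.480341, 16.150000)
after step 2 (δ=0.08, a=2.9): (-19.691746, -19.314565, -2.372444, 16.875000)
after step 3 (δ=0.33, a=0.6): (-22.722931, -22.248805, -1.890769, 17.025000)
after step 4 (δ=0.09, a=-3.6): (-24.061693, -26.289025, -1.762735, 16.125000)
after step 5 (δ=0.44, a=-3.0): (-24.830704, -30.246246, -1.130124, 15.375000)
after step 6 (δ=0.21, a=-2.8): (-23.191162, -33.722784, -0.857035, 14.675000)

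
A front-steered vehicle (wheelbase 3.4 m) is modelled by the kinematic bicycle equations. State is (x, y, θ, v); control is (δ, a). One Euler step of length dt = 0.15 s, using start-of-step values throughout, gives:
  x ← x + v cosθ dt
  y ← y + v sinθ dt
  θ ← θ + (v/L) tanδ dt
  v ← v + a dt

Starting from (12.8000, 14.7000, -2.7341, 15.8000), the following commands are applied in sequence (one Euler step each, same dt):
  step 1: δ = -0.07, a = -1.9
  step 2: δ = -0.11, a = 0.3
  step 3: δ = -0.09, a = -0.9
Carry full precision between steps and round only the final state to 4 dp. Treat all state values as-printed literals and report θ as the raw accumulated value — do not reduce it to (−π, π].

(6.2037, 12.2921, -2.9205, 15.4250)

after step 1 (δ=-0.07, a=-1.9): (10.624062, 13.760749, -2.782974, 15.515000)
after step 2 (δ=-0.11, a=0.3): (8.444866, 12.943928, -2.858573, 15.560000)
after step 3 (δ=-0.09, a=-0.9): (6.203720, 12.292142, -2.920522, 15.425000)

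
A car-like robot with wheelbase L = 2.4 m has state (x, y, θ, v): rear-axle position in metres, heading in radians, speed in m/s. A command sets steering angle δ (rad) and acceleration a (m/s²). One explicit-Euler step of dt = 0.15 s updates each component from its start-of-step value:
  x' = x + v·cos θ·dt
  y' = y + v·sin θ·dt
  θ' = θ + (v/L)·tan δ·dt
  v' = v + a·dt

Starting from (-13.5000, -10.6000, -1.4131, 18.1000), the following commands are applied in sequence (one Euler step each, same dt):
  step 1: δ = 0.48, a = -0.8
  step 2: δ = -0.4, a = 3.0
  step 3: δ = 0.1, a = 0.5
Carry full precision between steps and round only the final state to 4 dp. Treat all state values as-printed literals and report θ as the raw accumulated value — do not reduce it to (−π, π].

(-10.5005, -17.9241, -1.1837, 18.5050)

after step 1 (δ=0.48, a=-0.8): (-13.073627, -13.281311, -0.824159, 17.980000)
after step 2 (δ=-0.4, a=3.0): (-11.241893, -15.260847, -1.299273, 18.430000)
after step 3 (δ=0.1, a=0.5): (-10.500456, -17.924065, -1.183700, 18.505000)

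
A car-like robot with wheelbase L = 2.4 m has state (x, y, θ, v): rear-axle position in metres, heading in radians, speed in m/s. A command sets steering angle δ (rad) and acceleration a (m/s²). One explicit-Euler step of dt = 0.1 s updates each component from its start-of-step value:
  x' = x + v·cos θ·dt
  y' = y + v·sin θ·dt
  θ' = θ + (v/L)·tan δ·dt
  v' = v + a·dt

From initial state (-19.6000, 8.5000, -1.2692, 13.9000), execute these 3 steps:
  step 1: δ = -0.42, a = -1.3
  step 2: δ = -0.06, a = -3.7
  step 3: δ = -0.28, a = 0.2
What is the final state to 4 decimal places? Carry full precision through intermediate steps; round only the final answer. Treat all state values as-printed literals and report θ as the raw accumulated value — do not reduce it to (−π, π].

(-19.1166, 4.4571, -1.7229, 13.4200)

after step 1 (δ=-0.42, a=-1.3): (-19.187108, 7.172740, -1.527840, 13.770000)
after step 2 (δ=-0.06, a=-3.7): (-19.127975, 5.797010, -1.562306, 13.400000)
after step 3 (δ=-0.28, a=0.2): (-19.116598, 4.457058, -1.722857, 13.420000)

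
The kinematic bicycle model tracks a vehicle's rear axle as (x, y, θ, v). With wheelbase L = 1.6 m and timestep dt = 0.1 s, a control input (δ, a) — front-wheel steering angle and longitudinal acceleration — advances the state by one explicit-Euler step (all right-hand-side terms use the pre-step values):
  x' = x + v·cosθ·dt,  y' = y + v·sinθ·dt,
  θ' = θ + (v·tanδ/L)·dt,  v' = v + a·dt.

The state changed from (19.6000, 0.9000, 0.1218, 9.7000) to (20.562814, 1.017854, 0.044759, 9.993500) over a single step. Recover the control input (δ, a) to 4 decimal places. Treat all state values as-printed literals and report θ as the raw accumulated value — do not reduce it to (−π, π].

a = (v'−v)/dt = (0.293500)/0.1 = 2.9350
Δθ = θ'−θ = -0.077041;  (v·dt/L) = 9.7000·0.1/1.6 = 0.606250
tan δ = Δθ·L/(v·dt) = -0.127078  →  δ = -0.1264

δ = -0.1264, a = 2.9350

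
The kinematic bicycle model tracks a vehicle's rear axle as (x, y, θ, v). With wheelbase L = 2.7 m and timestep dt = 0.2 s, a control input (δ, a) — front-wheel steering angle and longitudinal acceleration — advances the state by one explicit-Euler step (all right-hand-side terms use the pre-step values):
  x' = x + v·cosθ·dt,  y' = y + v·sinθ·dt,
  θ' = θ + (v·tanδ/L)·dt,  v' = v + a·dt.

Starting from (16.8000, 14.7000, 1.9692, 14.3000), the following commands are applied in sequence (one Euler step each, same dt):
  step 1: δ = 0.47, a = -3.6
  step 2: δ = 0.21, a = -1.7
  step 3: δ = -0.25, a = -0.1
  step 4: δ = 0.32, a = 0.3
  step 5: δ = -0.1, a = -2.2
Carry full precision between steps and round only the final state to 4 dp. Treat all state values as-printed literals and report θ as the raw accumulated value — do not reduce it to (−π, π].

(6.5143, 22.5681, 2.6971, 12.8400)

after step 1 (δ=0.47, a=-3.6): (15.690470, 17.336009, 2.507268, 13.580000)
after step 2 (δ=0.21, a=-1.7): (13.502808, 18.945603, 2.721673, 13.240000)
after step 3 (δ=-0.25, a=-0.1): (11.084862, 20.025158, 2.471249, 13.220000)
after step 4 (δ=0.32, a=0.3): (9.013002, 21.667757, 2.795765, 13.280000)
after step 5 (δ=-0.1, a=-2.2): (6.514250, 22.568076, 2.697065, 12.840000)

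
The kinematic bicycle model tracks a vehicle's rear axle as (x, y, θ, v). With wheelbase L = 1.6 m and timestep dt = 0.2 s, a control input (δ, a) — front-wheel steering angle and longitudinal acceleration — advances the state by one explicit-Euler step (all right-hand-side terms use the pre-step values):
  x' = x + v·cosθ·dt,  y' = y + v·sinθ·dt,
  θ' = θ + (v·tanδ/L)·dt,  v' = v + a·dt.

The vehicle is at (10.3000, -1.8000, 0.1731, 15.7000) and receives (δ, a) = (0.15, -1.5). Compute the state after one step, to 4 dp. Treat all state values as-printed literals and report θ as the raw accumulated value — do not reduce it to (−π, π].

(13.3931, -1.2592, 0.4697, 15.4000)

x' = 10.3000 + 15.7000·cos(0.1731)·0.2 = 13.3931
y' = -1.8000 + 15.7000·sin(0.1731)·0.2 = -1.2592
θ' = 0.1731 + (15.7000/1.6)·tan(0.15)·0.2 = 0.4697
v' = 15.7000 − 1.5000·0.2 = 15.4000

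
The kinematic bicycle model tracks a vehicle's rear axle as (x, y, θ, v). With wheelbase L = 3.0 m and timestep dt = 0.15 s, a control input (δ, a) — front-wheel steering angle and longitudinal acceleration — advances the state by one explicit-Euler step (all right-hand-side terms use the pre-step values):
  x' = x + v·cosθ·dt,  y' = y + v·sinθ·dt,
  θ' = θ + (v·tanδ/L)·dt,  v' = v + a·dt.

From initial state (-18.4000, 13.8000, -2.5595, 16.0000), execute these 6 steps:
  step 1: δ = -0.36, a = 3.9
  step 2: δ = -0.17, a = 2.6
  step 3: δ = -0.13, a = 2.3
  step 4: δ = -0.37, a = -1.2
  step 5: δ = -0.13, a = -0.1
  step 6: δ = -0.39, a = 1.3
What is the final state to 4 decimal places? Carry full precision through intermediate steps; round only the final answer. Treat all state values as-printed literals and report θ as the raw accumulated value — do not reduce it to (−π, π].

(-32.7088, 13.1951, -3.9138, 17.3200)

after step 1 (δ=-0.36, a=3.9): (-20.404754, 12.480544, -2.860622, 16.585000)
after step 2 (δ=-0.17, a=2.6): (-22.794951, 11.790721, -3.002969, 16.975000)
after step 3 (δ=-0.13, a=2.3): (-25.316775, 11.438879, -3.113932, 17.320000)
after step 4 (δ=-0.37, a=-1.2): (-27.913781, 11.367026, -3.449821, 17.140000)
after step 5 (δ=-0.13, a=-0.1): (-30.363616, 12.146994, -3.561863, 17.125000)
after step 6 (δ=-0.39, a=1.3): (-32.708830, 13.195063, -3.913829, 17.320000)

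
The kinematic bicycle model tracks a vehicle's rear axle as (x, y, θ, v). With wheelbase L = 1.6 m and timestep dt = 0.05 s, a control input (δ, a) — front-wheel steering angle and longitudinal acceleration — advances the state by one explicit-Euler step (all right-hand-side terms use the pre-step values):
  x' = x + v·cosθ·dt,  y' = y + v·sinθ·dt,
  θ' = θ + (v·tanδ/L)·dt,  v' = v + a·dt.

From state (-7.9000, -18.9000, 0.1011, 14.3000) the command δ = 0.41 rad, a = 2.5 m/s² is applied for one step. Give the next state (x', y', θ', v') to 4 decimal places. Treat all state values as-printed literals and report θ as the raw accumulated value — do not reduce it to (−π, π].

(-7.1887, -18.8278, 0.2953, 14.4250)

x' = -7.9000 + 14.3000·cos(0.1011)·0.05 = -7.1887
y' = -18.9000 + 14.3000·sin(0.1011)·0.05 = -18.8278
θ' = 0.1011 + (14.3000/1.6)·tan(0.41)·0.05 = 0.2953
v' = 14.3000 + 2.5000·0.05 = 14.4250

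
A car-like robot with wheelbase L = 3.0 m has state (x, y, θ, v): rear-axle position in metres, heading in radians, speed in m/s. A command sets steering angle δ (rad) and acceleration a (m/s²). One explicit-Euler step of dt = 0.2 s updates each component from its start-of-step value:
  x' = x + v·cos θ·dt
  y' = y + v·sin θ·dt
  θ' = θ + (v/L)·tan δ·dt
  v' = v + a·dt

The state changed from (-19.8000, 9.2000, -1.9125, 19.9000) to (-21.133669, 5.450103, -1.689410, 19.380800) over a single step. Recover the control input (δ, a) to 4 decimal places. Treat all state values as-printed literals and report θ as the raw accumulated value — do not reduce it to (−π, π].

δ = 0.1666, a = -2.5960

a = (v'−v)/dt = (-0.519200)/0.2 = -2.5960
Δθ = θ'−θ = 0.223090;  (v·dt/L) = 19.9000·0.2/3.0 = 1.326667
tan δ = Δθ·L/(v·dt) = 0.168158  →  δ = 0.1666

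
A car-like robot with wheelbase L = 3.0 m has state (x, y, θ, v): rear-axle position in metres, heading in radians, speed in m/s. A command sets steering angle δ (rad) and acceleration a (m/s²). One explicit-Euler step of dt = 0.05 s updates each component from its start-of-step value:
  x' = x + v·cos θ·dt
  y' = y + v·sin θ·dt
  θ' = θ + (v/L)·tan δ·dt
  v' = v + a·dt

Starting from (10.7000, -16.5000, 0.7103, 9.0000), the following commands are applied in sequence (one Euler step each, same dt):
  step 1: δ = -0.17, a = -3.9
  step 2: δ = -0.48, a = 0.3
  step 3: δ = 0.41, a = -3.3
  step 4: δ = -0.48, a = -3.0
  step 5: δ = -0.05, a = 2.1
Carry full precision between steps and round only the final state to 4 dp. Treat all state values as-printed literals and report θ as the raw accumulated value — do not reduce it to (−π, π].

(12.4345, -15.1678, 0.5899, 8.6100)

after step 1 (δ=-0.17, a=-3.9): (11.041175, -16.206572, 0.684551, 8.805000)
after step 2 (δ=-0.48, a=0.3): (11.382238, -15.928191, 0.608152, 8.820000)
after step 3 (δ=0.41, a=-3.3): (11.744169, -15.676225, 0.672043, 8.655000)
after step 4 (δ=-0.48, a=-3.0): (12.082818, -15.406801, 0.596945, 8.505000)
after step 5 (δ=-0.05, a=2.1): (12.434524, -15.167760, 0.589851, 8.610000)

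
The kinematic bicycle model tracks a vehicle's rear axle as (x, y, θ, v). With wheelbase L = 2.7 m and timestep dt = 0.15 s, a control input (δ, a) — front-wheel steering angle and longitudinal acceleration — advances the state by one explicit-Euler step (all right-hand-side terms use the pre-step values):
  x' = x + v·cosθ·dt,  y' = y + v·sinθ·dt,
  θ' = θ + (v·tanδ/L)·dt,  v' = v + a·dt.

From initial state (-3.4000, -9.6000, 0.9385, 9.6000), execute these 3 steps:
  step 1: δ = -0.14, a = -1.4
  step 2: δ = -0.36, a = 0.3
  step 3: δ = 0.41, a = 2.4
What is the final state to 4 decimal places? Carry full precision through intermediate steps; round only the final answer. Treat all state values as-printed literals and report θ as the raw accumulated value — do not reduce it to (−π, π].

(-0.5216, -6.4924, 0.8948, 9.7950)

after step 1 (δ=-0.14, a=-1.4): (-2.548962, -8.438392, 0.863342, 9.390000)
after step 2 (δ=-0.36, a=0.3): (-1.633576, -7.367905, 0.666985, 9.435000)
after step 3 (δ=0.41, a=2.4): (-0.521627, -6.492404, 0.894804, 9.795000)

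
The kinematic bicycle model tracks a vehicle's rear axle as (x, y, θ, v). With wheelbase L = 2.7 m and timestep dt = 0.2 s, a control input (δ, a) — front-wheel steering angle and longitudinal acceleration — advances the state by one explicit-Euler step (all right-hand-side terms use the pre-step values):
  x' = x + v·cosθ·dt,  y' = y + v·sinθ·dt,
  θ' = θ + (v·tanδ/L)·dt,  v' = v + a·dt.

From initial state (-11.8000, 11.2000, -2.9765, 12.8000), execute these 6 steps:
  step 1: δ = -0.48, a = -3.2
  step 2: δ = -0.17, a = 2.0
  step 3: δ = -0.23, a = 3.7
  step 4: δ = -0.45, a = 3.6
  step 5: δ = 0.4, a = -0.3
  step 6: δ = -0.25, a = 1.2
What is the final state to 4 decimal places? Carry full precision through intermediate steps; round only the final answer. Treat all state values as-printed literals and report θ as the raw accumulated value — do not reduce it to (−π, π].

after step 1 (δ=-0.48, a=-3.2): (-14.325192, 10.779280, -3.470116, 12.160000)
after step 2 (δ=-0.17, a=2.0): (-16.627128, 11.563955, -3.624735, 12.560000)
after step 3 (δ=-0.23, a=3.7): (-18.851604, 12.730939, -3.842575, 13.300000)
after step 4 (δ=-0.45, a=3.6): (-20.884400, 14.446555, -4.318473, 14.020000)
after step 5 (δ=0.4, a=-0.3): (-21.960596, 17.035806, -3.879395, 13.960000)
after step 6 (δ=-0.25, a=1.2): (-24.026533, 18.913881, -4.143437, 14.200000)

(-24.0265, 18.9139, -4.1434, 14.2000)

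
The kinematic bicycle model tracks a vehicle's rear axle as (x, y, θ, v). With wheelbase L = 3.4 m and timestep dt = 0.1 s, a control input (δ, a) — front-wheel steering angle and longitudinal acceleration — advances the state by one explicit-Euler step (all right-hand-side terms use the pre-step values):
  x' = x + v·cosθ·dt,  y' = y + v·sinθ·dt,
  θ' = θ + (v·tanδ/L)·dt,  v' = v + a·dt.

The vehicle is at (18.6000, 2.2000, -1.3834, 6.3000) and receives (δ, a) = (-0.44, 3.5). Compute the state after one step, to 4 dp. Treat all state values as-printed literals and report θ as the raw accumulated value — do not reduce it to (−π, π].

(18.7174, 1.5810, -1.4706, 6.6500)

x' = 18.6000 + 6.3000·cos(-1.3834)·0.1 = 18.7174
y' = 2.2000 + 6.3000·sin(-1.3834)·0.1 = 1.5810
θ' = -1.3834 + (6.3000/3.4)·tan(-0.44)·0.1 = -1.4706
v' = 6.3000 + 3.5000·0.1 = 6.6500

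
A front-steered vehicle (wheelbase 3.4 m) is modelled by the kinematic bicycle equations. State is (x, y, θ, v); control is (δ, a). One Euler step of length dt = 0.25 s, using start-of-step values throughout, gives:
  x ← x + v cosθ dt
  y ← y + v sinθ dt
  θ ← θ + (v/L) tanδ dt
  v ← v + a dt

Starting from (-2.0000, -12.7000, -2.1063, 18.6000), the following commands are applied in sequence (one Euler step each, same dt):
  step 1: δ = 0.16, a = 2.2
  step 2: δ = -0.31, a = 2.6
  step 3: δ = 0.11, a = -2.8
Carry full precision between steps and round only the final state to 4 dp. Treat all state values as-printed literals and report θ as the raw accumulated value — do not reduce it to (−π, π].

(-9.2861, -24.8193, -2.1758, 19.1000)

after step 1 (δ=0.16, a=2.2): (-4.372775, -16.699055, -1.885590, 19.150000)
after step 2 (δ=-0.31, a=2.6): (-5.855082, -21.251298, -2.336639, 19.800000)
after step 3 (δ=0.11, a=-2.8): (-9.286149, -24.819250, -2.175843, 19.100000)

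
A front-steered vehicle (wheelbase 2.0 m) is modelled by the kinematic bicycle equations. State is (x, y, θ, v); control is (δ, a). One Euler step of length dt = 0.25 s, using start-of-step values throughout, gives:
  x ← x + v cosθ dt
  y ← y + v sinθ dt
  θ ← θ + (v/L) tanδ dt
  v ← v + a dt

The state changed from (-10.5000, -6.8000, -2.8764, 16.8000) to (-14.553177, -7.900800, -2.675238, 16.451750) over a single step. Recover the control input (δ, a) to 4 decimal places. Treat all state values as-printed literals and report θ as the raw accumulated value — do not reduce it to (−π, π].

a = (v'−v)/dt = (-0.348250)/0.25 = -1.3930
Δθ = θ'−θ = 0.201162;  (v·dt/L) = 16.8000·0.25/2.0 = 2.100000
tan δ = Δθ·L/(v·dt) = 0.095791  →  δ = 0.0955

δ = 0.0955, a = -1.3930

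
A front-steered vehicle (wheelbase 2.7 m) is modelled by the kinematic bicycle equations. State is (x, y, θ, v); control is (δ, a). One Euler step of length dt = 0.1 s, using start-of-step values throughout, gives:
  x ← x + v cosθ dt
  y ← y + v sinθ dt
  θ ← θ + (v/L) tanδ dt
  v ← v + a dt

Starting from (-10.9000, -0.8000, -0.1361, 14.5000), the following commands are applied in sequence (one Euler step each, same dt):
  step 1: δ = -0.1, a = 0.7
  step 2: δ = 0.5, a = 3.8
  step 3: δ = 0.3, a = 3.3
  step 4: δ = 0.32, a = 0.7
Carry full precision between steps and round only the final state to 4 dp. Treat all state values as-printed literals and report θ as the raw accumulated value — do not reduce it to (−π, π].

after step 1 (δ=-0.1, a=0.7): (-9.463409, -0.996736, -0.189983, 14.570000)
after step 2 (δ=0.5, a=3.8): (-8.032624, -1.271880, 0.104818, 14.950000)
after step 3 (δ=0.3, a=3.3): (-6.545829, -1.115465, 0.276098, 15.280000)
after step 4 (δ=0.32, a=0.7): (-5.075700, -0.698926, 0.463640, 15.350000)

(-5.0757, -0.6989, 0.4636, 15.3500)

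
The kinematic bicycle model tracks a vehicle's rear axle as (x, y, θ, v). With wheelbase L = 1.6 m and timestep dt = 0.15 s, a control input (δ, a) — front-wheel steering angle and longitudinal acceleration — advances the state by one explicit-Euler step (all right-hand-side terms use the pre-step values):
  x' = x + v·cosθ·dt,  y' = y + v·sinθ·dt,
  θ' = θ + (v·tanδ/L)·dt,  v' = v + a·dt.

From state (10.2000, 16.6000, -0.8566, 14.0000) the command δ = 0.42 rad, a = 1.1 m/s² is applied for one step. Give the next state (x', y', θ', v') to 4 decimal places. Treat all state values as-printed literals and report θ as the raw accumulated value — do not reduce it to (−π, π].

x' = 10.2000 + 14.0000·cos(-0.8566)·0.15 = 11.5755
y' = 16.6000 + 14.0000·sin(-0.8566)·0.15 = 15.0132
θ' = -0.8566 + (14.0000/1.6)·tan(0.42)·0.15 = -0.2705
v' = 14.0000 + 1.1000·0.15 = 14.1650

(11.5755, 15.0132, -0.2705, 14.1650)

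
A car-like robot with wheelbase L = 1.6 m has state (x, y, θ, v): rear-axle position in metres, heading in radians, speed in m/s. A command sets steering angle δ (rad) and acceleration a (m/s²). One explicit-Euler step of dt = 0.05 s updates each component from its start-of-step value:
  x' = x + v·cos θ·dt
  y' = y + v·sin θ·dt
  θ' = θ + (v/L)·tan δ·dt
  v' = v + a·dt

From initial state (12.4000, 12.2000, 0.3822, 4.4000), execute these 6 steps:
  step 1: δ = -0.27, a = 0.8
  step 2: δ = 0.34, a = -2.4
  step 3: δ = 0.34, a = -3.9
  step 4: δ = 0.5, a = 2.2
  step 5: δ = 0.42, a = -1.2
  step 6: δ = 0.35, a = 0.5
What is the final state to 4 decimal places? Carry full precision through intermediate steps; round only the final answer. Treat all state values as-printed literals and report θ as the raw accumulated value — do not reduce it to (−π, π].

(13.5595, 12.7441, 0.6181, 4.2000)

after step 1 (δ=-0.27, a=0.8): (12.604126, 12.282052, 0.344146, 4.440000)
after step 2 (δ=0.34, a=-2.4): (12.813109, 12.356953, 0.393227, 4.320000)
after step 3 (δ=0.34, a=-3.9): (13.012623, 12.439718, 0.440981, 4.125000)
after step 4 (δ=0.5, a=2.2): (13.199142, 12.527751, 0.511403, 4.235000)
after step 5 (δ=0.42, a=-1.2): (13.383801, 12.631382, 0.570504, 4.175000)
after step 6 (δ=0.35, a=0.5): (13.559491, 12.744118, 0.618129, 4.200000)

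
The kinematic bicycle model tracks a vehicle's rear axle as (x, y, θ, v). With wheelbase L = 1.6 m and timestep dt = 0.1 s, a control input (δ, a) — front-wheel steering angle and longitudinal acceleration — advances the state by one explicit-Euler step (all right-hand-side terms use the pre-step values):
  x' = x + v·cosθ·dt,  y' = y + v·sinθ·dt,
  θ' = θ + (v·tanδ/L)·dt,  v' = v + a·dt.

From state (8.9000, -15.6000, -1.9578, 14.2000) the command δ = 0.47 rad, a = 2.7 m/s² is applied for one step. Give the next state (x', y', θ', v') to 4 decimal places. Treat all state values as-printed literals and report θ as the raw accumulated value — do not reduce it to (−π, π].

x' = 8.9000 + 14.2000·cos(-1.9578)·0.1 = 8.3641
y' = -15.6000 + 14.2000·sin(-1.9578)·0.1 = -16.9150
θ' = -1.9578 + (14.2000/1.6)·tan(0.47)·0.1 = -1.5070
v' = 14.2000 + 2.7000·0.1 = 14.4700

(8.3641, -16.9150, -1.5070, 14.4700)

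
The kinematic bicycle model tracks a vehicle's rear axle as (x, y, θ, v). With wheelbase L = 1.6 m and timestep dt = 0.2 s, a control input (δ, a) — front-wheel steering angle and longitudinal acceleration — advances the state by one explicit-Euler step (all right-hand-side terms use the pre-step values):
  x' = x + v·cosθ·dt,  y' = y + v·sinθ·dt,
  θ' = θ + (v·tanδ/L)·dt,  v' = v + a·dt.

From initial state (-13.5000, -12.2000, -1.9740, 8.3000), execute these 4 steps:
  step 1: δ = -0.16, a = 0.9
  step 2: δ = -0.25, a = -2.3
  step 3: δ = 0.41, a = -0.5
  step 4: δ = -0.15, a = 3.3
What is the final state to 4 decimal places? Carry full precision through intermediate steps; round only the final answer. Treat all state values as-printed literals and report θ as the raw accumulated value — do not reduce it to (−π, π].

after step 1 (δ=-0.16, a=0.9): (-14.151329, -13.726882, -2.141431, 8.480000)
after step 2 (δ=-0.25, a=-2.3): (-15.067452, -15.154165, -2.412094, 8.020000)
after step 3 (δ=0.41, a=-0.5): (-16.263247, -16.223225, -1.976376, 7.920000)
after step 4 (δ=-0.15, a=3.3): (-16.888216, -17.678721, -2.126000, 8.580000)

(-16.8882, -17.6787, -2.1260, 8.5800)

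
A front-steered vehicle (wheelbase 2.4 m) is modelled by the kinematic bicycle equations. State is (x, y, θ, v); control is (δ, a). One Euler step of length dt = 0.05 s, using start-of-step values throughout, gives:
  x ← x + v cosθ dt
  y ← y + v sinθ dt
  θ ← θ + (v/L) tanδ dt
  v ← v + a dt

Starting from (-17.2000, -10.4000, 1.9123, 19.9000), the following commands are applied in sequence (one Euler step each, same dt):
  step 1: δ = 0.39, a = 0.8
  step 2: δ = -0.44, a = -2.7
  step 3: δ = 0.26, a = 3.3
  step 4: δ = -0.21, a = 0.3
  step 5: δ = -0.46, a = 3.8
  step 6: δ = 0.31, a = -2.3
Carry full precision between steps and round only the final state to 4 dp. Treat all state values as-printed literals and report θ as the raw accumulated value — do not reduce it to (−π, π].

after step 1 (δ=0.39, a=0.8): (-17.533230, -9.462459, 2.082717, 19.940000)
after step 2 (δ=-0.44, a=-2.7): (-18.021612, -8.593269, 1.887146, 19.805000)
after step 3 (δ=0.26, a=3.3): (-18.329679, -7.652158, 1.996908, 19.970000)
after step 4 (δ=-0.21, a=0.3): (-18.742392, -6.742944, 1.908232, 19.985000)
after step 5 (δ=-0.46, a=3.8): (-19.073212, -5.800045, 1.701950, 20.175000)
after step 6 (δ=0.31, a=-2.3): (-19.205135, -4.799958, 1.836587, 20.060000)

(-19.2051, -4.8000, 1.8366, 20.0600)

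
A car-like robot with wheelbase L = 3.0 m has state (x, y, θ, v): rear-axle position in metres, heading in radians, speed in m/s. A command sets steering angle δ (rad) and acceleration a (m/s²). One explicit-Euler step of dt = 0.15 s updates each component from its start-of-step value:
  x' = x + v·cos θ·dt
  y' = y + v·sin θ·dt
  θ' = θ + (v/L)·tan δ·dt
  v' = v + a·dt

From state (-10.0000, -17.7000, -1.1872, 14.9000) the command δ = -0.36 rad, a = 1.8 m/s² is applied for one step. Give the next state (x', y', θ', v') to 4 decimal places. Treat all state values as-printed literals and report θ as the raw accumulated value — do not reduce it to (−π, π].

(-9.1635, -19.7726, -1.4676, 15.1700)

x' = -10.0000 + 14.9000·cos(-1.1872)·0.15 = -9.1635
y' = -17.7000 + 14.9000·sin(-1.1872)·0.15 = -19.7726
θ' = -1.1872 + (14.9000/3.0)·tan(-0.36)·0.15 = -1.4676
v' = 14.9000 + 1.8000·0.15 = 15.1700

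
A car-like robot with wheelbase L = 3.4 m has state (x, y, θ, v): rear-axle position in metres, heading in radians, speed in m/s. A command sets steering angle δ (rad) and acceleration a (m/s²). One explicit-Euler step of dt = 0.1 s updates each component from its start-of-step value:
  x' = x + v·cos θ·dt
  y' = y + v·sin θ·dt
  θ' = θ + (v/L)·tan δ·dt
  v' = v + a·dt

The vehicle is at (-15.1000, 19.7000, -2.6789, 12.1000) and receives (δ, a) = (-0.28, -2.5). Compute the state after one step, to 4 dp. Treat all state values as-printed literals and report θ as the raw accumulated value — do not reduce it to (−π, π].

(-16.1828, 19.1599, -2.7812, 11.8500)

x' = -15.1000 + 12.1000·cos(-2.6789)·0.1 = -16.1828
y' = 19.7000 + 12.1000·sin(-2.6789)·0.1 = 19.1599
θ' = -2.6789 + (12.1000/3.4)·tan(-0.28)·0.1 = -2.7812
v' = 12.1000 − 2.5000·0.1 = 11.8500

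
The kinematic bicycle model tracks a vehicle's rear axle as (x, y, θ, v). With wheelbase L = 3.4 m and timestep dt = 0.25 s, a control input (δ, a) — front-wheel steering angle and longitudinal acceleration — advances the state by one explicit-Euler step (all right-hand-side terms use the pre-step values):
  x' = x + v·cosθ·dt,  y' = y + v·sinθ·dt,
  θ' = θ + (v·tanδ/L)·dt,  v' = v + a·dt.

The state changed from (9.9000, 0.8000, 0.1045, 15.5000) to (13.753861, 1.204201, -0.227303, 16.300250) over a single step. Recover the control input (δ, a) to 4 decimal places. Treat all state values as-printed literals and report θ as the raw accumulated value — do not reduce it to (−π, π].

a = (v'−v)/dt = (0.800250)/0.25 = 3.2010
Δθ = θ'−θ = -0.331803;  (v·dt/L) = 15.5000·0.25/3.4 = 1.139706
tan δ = Δθ·L/(v·dt) = -0.291130  →  δ = -0.2833

δ = -0.2833, a = 3.2010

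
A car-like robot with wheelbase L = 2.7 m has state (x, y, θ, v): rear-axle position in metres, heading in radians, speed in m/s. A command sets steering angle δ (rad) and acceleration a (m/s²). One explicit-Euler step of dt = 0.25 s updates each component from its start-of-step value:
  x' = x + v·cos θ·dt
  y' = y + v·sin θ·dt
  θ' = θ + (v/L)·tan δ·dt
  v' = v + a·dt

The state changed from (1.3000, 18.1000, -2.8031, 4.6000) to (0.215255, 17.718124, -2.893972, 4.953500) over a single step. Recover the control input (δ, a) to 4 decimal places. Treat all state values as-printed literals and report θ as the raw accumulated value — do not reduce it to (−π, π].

a = (v'−v)/dt = (0.353500)/0.25 = 1.4140
Δθ = θ'−θ = -0.090872;  (v·dt/L) = 4.6000·0.25/2.7 = 0.425926
tan δ = Δθ·L/(v·dt) = -0.213352  →  δ = -0.2102

δ = -0.2102, a = 1.4140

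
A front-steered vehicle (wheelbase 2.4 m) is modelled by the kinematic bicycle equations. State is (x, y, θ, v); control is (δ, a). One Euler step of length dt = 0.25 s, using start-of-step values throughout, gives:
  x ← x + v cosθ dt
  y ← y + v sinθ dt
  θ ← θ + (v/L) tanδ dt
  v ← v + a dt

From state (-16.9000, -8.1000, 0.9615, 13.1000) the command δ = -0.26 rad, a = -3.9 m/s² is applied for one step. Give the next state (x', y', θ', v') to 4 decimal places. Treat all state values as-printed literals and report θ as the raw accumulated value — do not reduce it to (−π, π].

x' = -16.9000 + 13.1000·cos(0.9615)·0.25 = -15.0257
y' = -8.1000 + 13.1000·sin(0.9615)·0.25 = -5.4143
θ' = 0.9615 + (13.1000/2.4)·tan(-0.26)·0.25 = 0.5985
v' = 13.1000 − 3.9000·0.25 = 12.1250

(-15.0257, -5.4143, 0.5985, 12.1250)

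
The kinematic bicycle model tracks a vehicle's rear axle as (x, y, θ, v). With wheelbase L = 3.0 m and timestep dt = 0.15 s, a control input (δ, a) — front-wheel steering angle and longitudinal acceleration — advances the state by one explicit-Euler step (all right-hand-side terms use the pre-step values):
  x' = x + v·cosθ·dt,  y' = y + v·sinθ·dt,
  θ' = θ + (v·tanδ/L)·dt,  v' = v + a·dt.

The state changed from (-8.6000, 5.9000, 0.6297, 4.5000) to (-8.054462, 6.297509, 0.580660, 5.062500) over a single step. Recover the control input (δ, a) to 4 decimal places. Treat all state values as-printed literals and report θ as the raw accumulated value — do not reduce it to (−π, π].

δ = -0.2146, a = 3.7500

a = (v'−v)/dt = (0.562500)/0.15 = 3.7500
Δθ = θ'−θ = -0.049040;  (v·dt/L) = 4.5000·0.15/3.0 = 0.225000
tan δ = Δθ·L/(v·dt) = -0.217956  →  δ = -0.2146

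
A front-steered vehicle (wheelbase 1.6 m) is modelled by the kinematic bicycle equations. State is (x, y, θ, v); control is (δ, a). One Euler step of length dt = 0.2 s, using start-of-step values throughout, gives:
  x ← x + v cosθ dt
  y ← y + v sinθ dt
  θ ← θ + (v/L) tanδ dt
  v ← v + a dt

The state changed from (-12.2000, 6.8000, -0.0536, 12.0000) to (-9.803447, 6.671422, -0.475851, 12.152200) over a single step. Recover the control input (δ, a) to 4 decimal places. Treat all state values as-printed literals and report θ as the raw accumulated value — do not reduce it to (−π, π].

a = (v'−v)/dt = (0.152200)/0.2 = 0.7610
Δθ = θ'−θ = -0.422251;  (v·dt/L) = 12.0000·0.2/1.6 = 1.500000
tan δ = Δθ·L/(v·dt) = -0.281501  →  δ = -0.2744

δ = -0.2744, a = 0.7610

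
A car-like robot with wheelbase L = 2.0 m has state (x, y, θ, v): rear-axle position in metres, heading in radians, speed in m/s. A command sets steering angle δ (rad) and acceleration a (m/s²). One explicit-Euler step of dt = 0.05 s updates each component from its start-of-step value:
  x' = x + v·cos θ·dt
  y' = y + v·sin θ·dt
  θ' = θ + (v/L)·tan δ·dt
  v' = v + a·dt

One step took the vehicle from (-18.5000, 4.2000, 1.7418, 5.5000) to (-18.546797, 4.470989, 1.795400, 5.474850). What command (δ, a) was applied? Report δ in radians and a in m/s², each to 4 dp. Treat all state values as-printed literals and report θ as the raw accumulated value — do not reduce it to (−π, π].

δ = 0.3717, a = -0.5030

a = (v'−v)/dt = (-0.025150)/0.05 = -0.5030
Δθ = θ'−θ = 0.053600;  (v·dt/L) = 5.5000·0.05/2.0 = 0.137500
tan δ = Δθ·L/(v·dt) = 0.389818  →  δ = 0.3717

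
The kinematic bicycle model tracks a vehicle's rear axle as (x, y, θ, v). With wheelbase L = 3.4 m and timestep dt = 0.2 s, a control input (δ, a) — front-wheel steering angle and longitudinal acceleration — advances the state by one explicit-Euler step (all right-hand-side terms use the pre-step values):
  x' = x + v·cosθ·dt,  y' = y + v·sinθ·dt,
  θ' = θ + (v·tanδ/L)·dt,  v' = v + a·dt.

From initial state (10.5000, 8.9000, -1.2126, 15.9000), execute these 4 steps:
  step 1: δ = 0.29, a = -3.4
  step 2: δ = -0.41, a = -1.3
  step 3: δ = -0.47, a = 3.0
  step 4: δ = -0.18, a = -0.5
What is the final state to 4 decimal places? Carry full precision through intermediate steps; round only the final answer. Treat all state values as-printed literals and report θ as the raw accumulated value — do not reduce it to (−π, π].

after step 1 (δ=0.29, a=-3.4): (11.614862, 5.921832, -0.933496, 15.220000)
after step 2 (δ=-0.41, a=-1.3): (13.426126, 3.475354, -1.322619, 14.960000)
after step 3 (δ=-0.47, a=3.0): (14.161074, 0.575023, -1.769629, 15.560000)
after step 4 (δ=-0.18, a=-0.5): (13.546376, -2.475663, -1.936185, 15.460000)

(13.5464, -2.4757, -1.9362, 15.4600)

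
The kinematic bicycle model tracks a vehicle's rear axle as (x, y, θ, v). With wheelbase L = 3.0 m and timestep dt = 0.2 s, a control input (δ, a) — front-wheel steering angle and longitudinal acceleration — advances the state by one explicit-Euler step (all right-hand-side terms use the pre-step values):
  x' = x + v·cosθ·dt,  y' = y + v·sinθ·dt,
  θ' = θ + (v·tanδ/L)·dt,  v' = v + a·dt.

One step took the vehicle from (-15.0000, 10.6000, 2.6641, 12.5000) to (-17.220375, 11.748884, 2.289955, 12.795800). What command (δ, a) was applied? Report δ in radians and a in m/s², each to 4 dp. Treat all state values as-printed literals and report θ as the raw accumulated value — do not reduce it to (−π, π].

a = (v'−v)/dt = (0.295800)/0.2 = 1.4790
Δθ = θ'−θ = -0.374145;  (v·dt/L) = 12.5000·0.2/3.0 = 0.833333
tan δ = Δθ·L/(v·dt) = -0.448974  →  δ = -0.4220

δ = -0.4220, a = 1.4790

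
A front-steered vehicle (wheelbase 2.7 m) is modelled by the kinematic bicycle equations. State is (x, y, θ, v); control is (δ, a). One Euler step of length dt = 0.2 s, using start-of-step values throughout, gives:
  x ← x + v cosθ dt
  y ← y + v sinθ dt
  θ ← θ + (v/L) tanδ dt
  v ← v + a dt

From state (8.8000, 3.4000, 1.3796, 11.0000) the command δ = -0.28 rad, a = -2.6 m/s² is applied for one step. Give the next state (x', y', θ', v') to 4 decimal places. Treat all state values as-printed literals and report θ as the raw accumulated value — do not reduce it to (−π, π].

x' = 8.8000 + 11.0000·cos(1.3796)·0.2 = 9.2181
y' = 3.4000 + 11.0000·sin(1.3796)·0.2 = 5.5599
θ' = 1.3796 + (11.0000/2.7)·tan(-0.28)·0.2 = 1.1453
v' = 11.0000 − 2.6000·0.2 = 10.4800

(9.2181, 5.5599, 1.1453, 10.4800)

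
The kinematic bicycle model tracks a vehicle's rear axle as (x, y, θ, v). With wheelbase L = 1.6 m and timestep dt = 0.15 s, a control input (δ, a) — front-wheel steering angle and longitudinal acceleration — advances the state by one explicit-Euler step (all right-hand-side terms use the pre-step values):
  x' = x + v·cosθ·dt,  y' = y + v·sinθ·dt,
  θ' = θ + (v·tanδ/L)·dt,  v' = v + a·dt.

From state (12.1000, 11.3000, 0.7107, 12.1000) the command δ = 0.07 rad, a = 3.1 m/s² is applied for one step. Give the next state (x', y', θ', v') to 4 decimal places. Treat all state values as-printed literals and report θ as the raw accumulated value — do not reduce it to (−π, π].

x' = 12.1000 + 12.1000·cos(0.7107)·0.15 = 13.4756
y' = 11.3000 + 12.1000·sin(0.7107)·0.15 = 12.4840
θ' = 0.7107 + (12.1000/1.6)·tan(0.07)·0.15 = 0.7902
v' = 12.1000 + 3.1000·0.15 = 12.5650

(13.4756, 12.4840, 0.7902, 12.5650)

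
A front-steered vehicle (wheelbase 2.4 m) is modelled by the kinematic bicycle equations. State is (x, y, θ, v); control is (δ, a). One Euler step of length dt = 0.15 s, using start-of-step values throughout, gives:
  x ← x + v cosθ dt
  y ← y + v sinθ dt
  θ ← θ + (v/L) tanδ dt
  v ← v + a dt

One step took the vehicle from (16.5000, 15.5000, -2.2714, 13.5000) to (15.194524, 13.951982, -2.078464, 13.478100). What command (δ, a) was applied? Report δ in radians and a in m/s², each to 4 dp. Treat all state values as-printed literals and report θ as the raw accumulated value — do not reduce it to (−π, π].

a = (v'−v)/dt = (-0.021900)/0.15 = -0.1460
Δθ = θ'−θ = 0.192936;  (v·dt/L) = 13.5000·0.15/2.4 = 0.843750
tan δ = Δθ·L/(v·dt) = 0.228665  →  δ = 0.2248

δ = 0.2248, a = -0.1460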